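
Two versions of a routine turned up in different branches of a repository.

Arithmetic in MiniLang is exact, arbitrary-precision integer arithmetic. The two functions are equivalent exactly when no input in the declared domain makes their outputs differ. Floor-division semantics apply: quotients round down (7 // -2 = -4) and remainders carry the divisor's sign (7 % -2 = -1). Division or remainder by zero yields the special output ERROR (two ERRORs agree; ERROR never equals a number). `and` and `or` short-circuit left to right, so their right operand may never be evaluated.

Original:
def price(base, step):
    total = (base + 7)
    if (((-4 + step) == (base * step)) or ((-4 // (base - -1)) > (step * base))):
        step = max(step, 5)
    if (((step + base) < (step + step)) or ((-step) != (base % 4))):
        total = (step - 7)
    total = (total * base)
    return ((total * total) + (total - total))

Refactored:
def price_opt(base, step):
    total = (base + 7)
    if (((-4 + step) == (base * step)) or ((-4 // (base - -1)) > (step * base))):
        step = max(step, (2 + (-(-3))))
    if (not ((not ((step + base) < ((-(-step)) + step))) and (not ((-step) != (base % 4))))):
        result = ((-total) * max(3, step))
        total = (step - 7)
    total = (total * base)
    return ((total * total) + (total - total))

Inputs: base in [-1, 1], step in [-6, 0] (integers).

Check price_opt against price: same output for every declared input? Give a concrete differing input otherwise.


Reading the diff, among the changes: statement counts differ, and boolean connective usage differs, and local variable names differ, and min/max/abs usage differs, and arithmetic usage differs, and constant usage differs.
One worked example (base=-1, step=-3) — price: total := 6 | divide-by-zero, output ERROR; price_opt: total := 6 | divide-by-zero, output ERROR; agreement on ERROR.
Across all 21 domain points the two functions coincide.
verdict: equivalent


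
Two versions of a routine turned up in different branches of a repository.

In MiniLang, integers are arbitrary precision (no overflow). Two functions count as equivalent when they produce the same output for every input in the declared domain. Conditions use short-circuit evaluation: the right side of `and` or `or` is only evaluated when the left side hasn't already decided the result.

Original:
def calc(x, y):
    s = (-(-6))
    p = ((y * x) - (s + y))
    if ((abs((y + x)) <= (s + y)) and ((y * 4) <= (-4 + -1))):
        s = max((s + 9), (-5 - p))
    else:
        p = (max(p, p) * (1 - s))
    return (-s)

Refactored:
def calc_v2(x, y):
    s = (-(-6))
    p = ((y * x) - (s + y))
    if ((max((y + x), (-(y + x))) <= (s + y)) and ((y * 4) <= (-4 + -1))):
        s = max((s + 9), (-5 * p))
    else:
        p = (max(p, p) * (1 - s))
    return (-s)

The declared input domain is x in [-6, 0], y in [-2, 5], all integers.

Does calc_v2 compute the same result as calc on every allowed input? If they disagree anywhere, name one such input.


These are not equivalent — on x=0, y=-2 the outputs split (-15 vs -20).
calc: s := 6 | p := -4 | ((abs((y + x)) <= (s + y)) and ((y * 4) <= (-4 + -1))): true | s := 15 | result -15
calc_v2: s := 6 | p := -4 | ((max((y + x), (-(y + x))) <= (s + y)) and ((y * 4) <= (-4 + -1))): true | s := 20 | result -20
verdict: not equivalent; witness: x=0, y=-2


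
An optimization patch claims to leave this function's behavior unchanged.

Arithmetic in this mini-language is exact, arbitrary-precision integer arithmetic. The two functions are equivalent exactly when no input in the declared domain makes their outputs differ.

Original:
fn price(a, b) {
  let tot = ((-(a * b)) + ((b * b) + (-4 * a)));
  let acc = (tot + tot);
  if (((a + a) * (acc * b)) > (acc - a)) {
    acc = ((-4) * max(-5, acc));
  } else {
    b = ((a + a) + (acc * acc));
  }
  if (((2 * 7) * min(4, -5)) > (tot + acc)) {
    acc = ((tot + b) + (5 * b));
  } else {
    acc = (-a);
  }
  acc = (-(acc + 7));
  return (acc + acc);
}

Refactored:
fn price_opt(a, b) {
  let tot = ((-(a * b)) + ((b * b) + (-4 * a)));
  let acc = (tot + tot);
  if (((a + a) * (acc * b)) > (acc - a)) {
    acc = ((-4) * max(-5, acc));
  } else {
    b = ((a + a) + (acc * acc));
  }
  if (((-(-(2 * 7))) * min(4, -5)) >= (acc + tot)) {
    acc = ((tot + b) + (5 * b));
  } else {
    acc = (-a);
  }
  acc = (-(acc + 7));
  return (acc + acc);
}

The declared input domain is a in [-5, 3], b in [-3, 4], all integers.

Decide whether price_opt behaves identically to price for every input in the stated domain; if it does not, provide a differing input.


Not equivalent: a=-3, b=-2 separates them (-20 vs -10).
price: tot = 10; acc = 20; (((a + a) * (acc * b)) > (acc - a)) -> true; acc = -80; (((2 * 7) * min(4, -5)) > (tot + acc)) -> false; acc = 3; acc = -10; return -20
price_opt: tot = 10; acc = 20; (((a + a) * (acc * b)) > (acc - a)) -> true; acc = -80; (((-(-(2 * 7))) * min(4, -5)) >= (acc + tot)) -> true; acc = -2; acc = -5; return -10
verdict: not equivalent; witness: a=-3, b=-2


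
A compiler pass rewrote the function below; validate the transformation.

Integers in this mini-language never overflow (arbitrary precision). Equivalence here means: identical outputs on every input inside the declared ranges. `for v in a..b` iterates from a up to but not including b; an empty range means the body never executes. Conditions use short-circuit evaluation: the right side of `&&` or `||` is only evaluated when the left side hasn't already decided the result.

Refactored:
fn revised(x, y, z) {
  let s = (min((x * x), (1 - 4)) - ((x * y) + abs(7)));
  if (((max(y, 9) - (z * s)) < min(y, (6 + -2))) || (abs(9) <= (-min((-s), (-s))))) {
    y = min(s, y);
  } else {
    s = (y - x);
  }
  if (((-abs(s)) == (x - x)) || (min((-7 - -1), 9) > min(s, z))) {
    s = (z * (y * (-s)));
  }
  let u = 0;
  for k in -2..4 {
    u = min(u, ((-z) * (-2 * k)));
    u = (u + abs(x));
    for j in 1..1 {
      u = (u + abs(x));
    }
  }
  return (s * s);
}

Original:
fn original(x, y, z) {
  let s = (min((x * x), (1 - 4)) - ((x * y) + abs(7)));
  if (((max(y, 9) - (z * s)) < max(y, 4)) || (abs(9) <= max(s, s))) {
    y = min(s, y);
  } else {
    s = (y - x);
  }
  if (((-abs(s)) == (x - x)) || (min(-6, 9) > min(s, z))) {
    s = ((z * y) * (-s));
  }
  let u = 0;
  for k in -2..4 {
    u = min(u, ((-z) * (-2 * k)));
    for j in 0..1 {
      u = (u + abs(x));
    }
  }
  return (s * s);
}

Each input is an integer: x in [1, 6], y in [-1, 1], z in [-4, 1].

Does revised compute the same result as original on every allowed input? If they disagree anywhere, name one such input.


Consider the input x=1, y=-1, z=-1.
original: s becomes -9; next (((max(y, 9) - (z * s)) < max(y, 4)) || (abs(9) <= max(s, s))) evaluates to true; next y becomes -9; next (((-abs(s)) == (x - x)) || (min(-6, 9) > min(s, z))) evaluates to true; next s becomes 81; next u becomes 0; next at k=-2:; next u becomes 0; next at j=0:; next u becomes 1; next at k=-1:; next u becomes 1; next at j=0:; next u becomes 2; next at k=0:; next u becomes 0; next at j=0:; next u becomes 1; next at k=1:; next u becomes -2; next at j=0:; next u becomes -1; next at k=2:; next u becomes -4; next at j=0:; next u becomes -3; next at k=3:; next u becomes -6; next at j=0:; next u becomes -5; next final value 6561
revised: s becomes -9; next (((max(y, 9) - (z * s)) < min(y, (6 + -2))) || (abs(9) <= (-min((-s), (-s))))) evaluates to false; next s becomes -2; next (((-abs(s)) == (x - x)) || (min((-7 - -1), 9) > min(s, z))) evaluates to false; next u becomes 0; next at k=-2:; next u becomes 0; next u becomes 1; next j never enters its loop body; next at k=-1:; next u becomes 1; next u becomes 2; next j never enters its loop body; next at k=0:; next u becomes 0; next u becomes 1; next j never enters its loop body; next at k=1:; next u becomes -2; next u becomes -1; next j never enters its loop body; next at k=2:; next u becomes -4; next u becomes -3; next j never enters its loop body; next at k=3:; next u becomes -6; next u becomes -5; next j never enters its loop body; next final value 4
6561 != 4, so the rewrite changes behavior.
verdict: not equivalent; witness: x=1, y=-1, z=-1


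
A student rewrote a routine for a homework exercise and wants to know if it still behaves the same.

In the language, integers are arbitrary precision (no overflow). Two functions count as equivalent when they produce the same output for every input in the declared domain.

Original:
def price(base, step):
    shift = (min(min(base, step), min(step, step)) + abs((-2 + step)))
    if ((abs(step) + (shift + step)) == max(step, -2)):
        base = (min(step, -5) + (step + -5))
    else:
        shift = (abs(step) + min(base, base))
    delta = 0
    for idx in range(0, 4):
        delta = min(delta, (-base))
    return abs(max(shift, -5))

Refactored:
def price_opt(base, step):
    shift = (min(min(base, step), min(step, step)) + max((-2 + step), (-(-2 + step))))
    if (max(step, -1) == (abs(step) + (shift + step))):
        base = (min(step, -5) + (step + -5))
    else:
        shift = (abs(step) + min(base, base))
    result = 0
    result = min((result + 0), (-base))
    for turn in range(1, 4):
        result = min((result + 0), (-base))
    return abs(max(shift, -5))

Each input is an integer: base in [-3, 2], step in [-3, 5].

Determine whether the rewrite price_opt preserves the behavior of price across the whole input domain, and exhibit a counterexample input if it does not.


Although `-2` became `-1`, no input in the stated domain can expose it; all 54 inputs agree.
verdict: equivalent


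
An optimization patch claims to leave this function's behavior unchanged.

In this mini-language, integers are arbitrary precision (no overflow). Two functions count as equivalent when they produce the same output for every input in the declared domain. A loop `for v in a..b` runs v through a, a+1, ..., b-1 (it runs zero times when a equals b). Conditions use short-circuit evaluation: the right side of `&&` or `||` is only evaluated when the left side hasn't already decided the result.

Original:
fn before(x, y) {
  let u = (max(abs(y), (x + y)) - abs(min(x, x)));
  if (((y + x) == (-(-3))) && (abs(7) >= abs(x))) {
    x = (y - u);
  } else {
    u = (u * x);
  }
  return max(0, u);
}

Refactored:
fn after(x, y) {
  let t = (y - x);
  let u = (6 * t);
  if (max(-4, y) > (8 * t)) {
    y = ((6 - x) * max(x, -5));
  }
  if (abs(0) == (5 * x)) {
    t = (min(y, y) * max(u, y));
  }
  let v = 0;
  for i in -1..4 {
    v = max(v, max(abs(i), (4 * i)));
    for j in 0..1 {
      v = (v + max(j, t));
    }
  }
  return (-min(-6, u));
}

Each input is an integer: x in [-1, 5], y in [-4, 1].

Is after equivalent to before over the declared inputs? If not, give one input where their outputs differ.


Run the pair on x=-1, y=-4.
before: u becomes 3; next (((y + x) == (-(-3))) && (abs(7) >= abs(x))) evaluates to false; next u becomes -3; next final value 0
after: t becomes -3; next u becomes -18; next (max(-4, y) > (8 * t)) evaluates to true; next y becomes -7; next (abs(0) == (5 * x)) evaluates to false; next v becomes 0; next at i=-1:; next v becomes 1; next at j=0:; next v becomes 1; next at i=0:; next v becomes 1; next at j=0:; next v becomes 1; next at i=1:; next v becomes 4; next at j=0:; next v becomes 4; next at i=2:; next v becomes 8; next at j=0:; next v becomes 8; next at i=3:; next v becomes 12; next at j=0:; next v becomes 12; next final value 18
0 and 18 differ, so these are not the same function on this domain.
verdict: not equivalent; witness: x=-1, y=-4


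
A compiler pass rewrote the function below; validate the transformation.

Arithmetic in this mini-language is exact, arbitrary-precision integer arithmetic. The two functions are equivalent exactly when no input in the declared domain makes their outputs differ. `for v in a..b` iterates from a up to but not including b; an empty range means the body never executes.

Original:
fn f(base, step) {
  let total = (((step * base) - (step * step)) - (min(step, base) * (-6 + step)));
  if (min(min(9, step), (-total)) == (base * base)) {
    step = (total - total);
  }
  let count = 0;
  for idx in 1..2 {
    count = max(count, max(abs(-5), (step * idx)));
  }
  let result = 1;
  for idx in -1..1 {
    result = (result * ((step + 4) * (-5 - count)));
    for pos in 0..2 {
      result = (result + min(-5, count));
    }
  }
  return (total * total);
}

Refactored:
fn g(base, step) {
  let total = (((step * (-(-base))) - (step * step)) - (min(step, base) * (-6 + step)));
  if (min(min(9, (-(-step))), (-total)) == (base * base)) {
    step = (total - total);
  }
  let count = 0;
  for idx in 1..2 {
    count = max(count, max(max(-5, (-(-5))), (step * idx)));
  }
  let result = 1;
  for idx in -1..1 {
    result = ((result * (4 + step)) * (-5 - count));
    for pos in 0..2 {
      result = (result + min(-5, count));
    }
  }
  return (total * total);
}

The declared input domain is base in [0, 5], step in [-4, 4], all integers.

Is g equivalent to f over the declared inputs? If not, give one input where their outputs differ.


Side by side, the visible changes include: constant usage differs, plus min/max/abs usage differs.
Spot check at base=4, step=-3 — f: total=-48, then (min(min(9, step), (-total)) == (base * base)) is false, then count=0, then (idx=1), then count=5, then result=1, then (idx=-1), then result=-10, then (pos=0), then result=-15, then (pos=1), then result=-20, then (idx=0), then result=200, then (pos=0), then result=195, then (pos=1), then result=190, then returns 2304. g: total=-48, then (min(min(9, (-(-step))), (-total)) == (base * base)) is false, then count=0, then (idx=1), then count=5, then result=1, then (idx=-1), then result=-10, then (pos=0), then result=-15, then (pos=1), then result=-20, then (idx=0), then result=200, then (pos=0), then result=195, then (pos=1), then result=190, then returns 2304. Both give 2304.
Checked all 54 inputs in the declared domain: the outputs agree on every one.
verdict: equivalent


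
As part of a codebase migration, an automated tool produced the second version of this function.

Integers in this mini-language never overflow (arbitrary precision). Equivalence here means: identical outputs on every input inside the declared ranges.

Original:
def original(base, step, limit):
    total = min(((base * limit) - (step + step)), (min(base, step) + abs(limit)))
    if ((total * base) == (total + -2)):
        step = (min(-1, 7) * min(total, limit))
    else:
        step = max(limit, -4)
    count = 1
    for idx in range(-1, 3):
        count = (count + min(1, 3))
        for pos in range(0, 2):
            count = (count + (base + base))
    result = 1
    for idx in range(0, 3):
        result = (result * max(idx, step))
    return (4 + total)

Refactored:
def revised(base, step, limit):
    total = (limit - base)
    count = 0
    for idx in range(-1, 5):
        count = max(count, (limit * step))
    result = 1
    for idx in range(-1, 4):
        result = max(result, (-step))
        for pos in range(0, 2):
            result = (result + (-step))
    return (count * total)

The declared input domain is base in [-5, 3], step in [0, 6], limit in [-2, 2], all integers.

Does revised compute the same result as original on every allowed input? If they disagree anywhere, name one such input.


Consider the input base=-5, step=0, limit=-2.
original: total=-3, then ((total * base) == (total + -2)) is false, then step=-2, then count=1, then (idx=-1), then count=2, then (pos=0), then count=-8, then (pos=1), then count=-18, then (idx=0), then count=-17, then (pos=0), then count=-27, then (pos=1), then count=-37, then (idx=1), then count=-36, then (pos=0), then count=-46, then (pos=1), then count=-56, then (idx=2), then count=-55, then (pos=0), then count=-65, then (pos=1), then count=-75, then result=1, then (idx=0), then result=0, then (idx=1), then result=0, then (idx=2), then result=0, then returns 1
revised: total=3, then count=0, then (idx=-1), then count=0, then (idx=0), then count=0, then (idx=1), then count=0, then (idx=2), then count=0, then (idx=3), then count=0, then (idx=4), then count=0, then result=1, then (idx=-1), then result=1, then (pos=0), then result=1, then (pos=1), then result=1, then (idx=0), then result=1, then (pos=0), then result=1, then (pos=1), then result=1, then (idx=1), then result=1, then (pos=0), then result=1, then (pos=1), then result=1, then (idx=2), then result=1, then (pos=0), then result=1, then (pos=1), then result=1, then (idx=3), then result=1, then (pos=0), then result=1, then (pos=1), then result=1, then returns 0
1 against 0: the behavior changed.
verdict: not equivalent; witness: base=-5, step=0, limit=-2


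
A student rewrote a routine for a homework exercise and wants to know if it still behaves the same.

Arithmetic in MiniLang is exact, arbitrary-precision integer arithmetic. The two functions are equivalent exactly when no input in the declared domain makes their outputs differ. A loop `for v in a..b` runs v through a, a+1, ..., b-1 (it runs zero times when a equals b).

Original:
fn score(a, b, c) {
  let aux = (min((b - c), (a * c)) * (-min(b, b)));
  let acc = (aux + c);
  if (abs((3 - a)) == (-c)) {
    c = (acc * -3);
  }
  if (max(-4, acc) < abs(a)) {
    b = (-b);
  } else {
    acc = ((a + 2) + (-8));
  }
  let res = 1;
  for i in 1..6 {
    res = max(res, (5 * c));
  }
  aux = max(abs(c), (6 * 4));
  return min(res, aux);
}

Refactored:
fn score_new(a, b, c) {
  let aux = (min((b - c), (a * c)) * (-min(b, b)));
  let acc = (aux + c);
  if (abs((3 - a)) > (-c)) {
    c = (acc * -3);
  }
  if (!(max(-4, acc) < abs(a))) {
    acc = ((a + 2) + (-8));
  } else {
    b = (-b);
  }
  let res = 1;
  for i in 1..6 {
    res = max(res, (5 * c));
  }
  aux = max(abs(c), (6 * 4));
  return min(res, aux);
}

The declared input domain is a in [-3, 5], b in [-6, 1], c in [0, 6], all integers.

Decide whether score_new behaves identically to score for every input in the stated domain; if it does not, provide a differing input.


There is a counterexample at a=-3, b=-6, c=0: 1 on one side, 108 on the other.
score: aux = -36; acc = -36; (abs((3 - a)) == (-c)) -> false; (max(-4, acc) < abs(a)) -> true; b = 6; res = 1; [i=1]; res = 1; [i=2]; res = 1; [i=3]; res = 1; [i=4]; res = 1; [i=5]; res = 1; aux = 24; return 1
score_new: aux = -36; acc = -36; (abs((3 - a)) > (-c)) -> true; c = 108; (!(max(-4, acc) < abs(a))) -> false; b = 6; res = 1; [i=1]; res = 540; [i=2]; res = 540; [i=3]; res = 540; [i=4]; res = 540; [i=5]; res = 540; aux = 108; return 108
verdict: not equivalent; witness: a=-3, b=-6, c=0


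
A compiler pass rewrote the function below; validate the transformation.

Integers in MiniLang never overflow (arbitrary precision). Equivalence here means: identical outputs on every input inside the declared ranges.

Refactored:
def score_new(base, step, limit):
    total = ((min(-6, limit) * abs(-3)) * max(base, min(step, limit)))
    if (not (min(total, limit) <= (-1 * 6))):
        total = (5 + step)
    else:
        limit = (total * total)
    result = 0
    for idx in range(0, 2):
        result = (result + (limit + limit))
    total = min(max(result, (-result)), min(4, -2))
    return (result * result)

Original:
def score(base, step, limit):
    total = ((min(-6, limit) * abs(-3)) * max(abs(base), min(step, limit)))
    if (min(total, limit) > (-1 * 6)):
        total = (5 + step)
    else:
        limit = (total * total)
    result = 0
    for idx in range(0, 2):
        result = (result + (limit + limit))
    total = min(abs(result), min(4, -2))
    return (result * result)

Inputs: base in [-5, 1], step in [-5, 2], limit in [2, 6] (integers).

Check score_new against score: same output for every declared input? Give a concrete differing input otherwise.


Run the pair on base=-5, step=-5, limit=2.
score: total becomes -90; next (min(total, limit) > (-1 * 6)) evaluates to false; next limit becomes 8100; next result becomes 0; next at idx=0:; next result becomes 16200; next at idx=1:; next result becomes 32400; next total becomes -2; next final value 1049760000
score_new: total becomes 90; next (not (min(total, limit) <= (-1 * 6))) evaluates to true; next total becomes 0; next result becomes 0; next at idx=0:; next result becomes 4; next at idx=1:; next result becomes 8; next total becomes -2; next final value 64
1049760000 against 64: the behavior changed.
verdict: not equivalent; witness: base=-5, step=-5, limit=2


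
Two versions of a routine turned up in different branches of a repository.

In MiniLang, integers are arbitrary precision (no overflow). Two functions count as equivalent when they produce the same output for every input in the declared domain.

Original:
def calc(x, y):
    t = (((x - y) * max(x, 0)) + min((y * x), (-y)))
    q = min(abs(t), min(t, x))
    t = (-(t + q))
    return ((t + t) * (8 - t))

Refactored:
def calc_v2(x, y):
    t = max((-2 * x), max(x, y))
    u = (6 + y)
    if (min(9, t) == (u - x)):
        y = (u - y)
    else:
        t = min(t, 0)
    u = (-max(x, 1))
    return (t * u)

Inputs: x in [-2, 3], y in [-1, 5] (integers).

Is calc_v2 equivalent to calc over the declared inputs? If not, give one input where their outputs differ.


Try x=-2, y=-1.
calc: t=1, then q=-2, then t=1, then returns 14
calc_v2: t=4, then u=5, then (min(9, t) == (u - x)) is false, then t=0, then u=-1, then returns 0
14 against 0: the behavior changed.
verdict: not equivalent; witness: x=-2, y=-1


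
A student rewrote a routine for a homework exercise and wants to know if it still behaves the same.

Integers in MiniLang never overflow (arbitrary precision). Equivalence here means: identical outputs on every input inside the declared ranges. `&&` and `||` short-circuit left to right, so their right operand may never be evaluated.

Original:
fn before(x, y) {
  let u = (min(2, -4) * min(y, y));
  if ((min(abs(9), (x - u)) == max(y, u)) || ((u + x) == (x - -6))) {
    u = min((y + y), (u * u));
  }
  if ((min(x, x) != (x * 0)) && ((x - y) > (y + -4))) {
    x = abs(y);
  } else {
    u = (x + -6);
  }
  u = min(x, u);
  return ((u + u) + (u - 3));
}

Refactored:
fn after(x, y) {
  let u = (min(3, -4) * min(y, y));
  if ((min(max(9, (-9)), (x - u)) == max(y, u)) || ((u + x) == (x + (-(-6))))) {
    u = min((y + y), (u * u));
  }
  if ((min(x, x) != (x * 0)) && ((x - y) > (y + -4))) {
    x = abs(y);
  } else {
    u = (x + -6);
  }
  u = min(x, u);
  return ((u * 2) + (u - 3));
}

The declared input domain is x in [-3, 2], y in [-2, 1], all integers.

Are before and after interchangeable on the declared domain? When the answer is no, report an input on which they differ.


The edit looks behavioral (`2` became `3`), but over these ranges it never changes the outcome.
As a probe, take x=-1, y=-2: before runs u becomes 8; next ((min(abs(9), (x - u)) == max(y, u)) || ((u + x) == (x - -6))) evaluates to false; next ((min(x, x) != (x * 0)) && ((x - y) > (y + -4))) evaluates to true; next x becomes 2; next u becomes 2; next final value 3; after runs u becomes 8; next ((min(max(9, (-9)), (x - u)) == max(y, u)) || ((u + x) == (x + (-(-6))))) evaluates to false; next ((min(x, x) != (x * 0)) && ((x - y) > (y + -4))) evaluates to true; next x becomes 2; next u becomes 2; next final value 3; both end at 3.
Checked all 24 inputs in the declared domain: the outputs agree on every one.
verdict: equivalent


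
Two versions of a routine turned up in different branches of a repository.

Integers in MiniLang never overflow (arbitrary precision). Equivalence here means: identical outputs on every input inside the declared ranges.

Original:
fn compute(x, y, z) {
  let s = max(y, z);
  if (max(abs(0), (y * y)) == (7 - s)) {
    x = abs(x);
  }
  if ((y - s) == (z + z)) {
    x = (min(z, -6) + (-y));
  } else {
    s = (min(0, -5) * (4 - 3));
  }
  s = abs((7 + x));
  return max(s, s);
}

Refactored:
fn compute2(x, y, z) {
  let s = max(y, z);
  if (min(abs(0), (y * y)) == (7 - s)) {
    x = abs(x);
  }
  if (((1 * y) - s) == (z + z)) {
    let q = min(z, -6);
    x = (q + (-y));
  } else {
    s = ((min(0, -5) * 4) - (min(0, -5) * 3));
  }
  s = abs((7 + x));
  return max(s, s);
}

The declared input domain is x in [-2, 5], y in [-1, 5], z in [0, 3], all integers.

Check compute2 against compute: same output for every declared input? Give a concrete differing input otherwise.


Take x=-2, y=2, z=3.
compute: s becomes 3; next (max(abs(0), (y * y)) == (7 - s)) evaluates to true; next x becomes 2; next ((y - s) == (z + z)) evaluates to false; next s becomes -5; next s becomes 9; next final value 9
compute2: s becomes 3; next (min(abs(0), (y * y)) == (7 - s)) evaluates to false; next (((1 * y) - s) == (z + z)) evaluates to false; next s becomes -5; next s becomes 5; next final value 5
9 against 5: the behavior changed.
verdict: not equivalent; witness: x=-2, y=2, z=3


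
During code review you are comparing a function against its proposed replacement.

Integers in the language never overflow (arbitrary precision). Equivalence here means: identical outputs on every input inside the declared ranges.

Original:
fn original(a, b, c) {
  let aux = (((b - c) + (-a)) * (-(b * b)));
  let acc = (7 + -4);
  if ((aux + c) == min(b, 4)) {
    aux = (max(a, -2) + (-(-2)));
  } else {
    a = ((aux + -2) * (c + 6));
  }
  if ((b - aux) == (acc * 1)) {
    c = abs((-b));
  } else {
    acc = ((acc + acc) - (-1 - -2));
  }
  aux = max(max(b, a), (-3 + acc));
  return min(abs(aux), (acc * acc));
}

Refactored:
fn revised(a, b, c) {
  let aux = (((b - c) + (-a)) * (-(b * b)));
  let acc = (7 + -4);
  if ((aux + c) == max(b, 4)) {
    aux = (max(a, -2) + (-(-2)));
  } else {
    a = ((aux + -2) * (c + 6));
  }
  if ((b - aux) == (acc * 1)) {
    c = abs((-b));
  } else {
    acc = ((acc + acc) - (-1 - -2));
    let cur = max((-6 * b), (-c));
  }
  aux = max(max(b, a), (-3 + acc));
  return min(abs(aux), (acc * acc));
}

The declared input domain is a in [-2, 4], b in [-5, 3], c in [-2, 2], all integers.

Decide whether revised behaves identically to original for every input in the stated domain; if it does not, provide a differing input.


Take a=-1, b=-2, c=0.
original: aux=4, then acc=3, then ((aux + c) == min(b, 4)) is false, then a=12, then ((b - aux) == (acc * 1)) is false, then acc=5, then aux=12, then returns 12
revised: aux=4, then acc=3, then ((aux + c) == max(b, 4)) is true, then aux=1, then ((b - aux) == (acc * 1)) is false, then acc=5, then cur=12, then aux=2, then returns 2
12 != 2, so the rewrite changes behavior.
verdict: not equivalent; witness: a=-1, b=-2, c=0


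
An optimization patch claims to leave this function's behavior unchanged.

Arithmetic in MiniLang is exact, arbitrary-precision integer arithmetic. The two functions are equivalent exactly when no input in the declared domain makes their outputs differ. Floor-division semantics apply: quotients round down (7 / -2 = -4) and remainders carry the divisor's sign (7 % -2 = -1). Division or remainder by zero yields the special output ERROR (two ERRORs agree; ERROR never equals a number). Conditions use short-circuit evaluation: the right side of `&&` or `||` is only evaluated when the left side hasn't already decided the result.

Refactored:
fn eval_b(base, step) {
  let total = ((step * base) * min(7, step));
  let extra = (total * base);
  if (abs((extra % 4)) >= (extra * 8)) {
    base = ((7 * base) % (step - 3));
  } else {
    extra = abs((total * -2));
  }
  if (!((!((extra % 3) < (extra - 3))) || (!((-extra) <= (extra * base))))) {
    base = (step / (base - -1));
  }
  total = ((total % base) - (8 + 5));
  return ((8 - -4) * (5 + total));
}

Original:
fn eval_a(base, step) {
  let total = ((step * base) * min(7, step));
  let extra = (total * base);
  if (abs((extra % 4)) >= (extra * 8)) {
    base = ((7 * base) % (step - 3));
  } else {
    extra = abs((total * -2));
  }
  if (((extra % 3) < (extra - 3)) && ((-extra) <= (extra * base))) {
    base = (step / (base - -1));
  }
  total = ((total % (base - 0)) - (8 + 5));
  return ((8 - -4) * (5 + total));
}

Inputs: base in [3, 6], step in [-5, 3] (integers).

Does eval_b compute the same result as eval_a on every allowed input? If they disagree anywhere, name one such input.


The two versions differ — the changes include constant usage differs, and boolean connective usage differs, and arithmetic usage differs.
Spot check at base=6, step=1 — eval_a: total becomes 6; next extra becomes 36; next (abs((extra % 4)) >= (extra * 8)) evaluates to false; next extra becomes 12; next (((extra % 3) < (extra - 3)) && ((-extra) <= (extra * base))) evaluates to true; next base becomes 0; next hits division by zero so the output is ERROR. eval_b: total becomes 6; next extra becomes 36; next (abs((extra % 4)) >= (extra * 8)) evaluates to false; next extra becomes 12; next (!((!((extra % 3) < (extra - 3))) || (!((-extra) <= (extra * base))))) evaluates to true; next base becomes 0; next hits division by zero so the output is ERROR. Both give ERROR.
An exhaustive pass over the 36 declared inputs shows identical outputs.
verdict: equivalent


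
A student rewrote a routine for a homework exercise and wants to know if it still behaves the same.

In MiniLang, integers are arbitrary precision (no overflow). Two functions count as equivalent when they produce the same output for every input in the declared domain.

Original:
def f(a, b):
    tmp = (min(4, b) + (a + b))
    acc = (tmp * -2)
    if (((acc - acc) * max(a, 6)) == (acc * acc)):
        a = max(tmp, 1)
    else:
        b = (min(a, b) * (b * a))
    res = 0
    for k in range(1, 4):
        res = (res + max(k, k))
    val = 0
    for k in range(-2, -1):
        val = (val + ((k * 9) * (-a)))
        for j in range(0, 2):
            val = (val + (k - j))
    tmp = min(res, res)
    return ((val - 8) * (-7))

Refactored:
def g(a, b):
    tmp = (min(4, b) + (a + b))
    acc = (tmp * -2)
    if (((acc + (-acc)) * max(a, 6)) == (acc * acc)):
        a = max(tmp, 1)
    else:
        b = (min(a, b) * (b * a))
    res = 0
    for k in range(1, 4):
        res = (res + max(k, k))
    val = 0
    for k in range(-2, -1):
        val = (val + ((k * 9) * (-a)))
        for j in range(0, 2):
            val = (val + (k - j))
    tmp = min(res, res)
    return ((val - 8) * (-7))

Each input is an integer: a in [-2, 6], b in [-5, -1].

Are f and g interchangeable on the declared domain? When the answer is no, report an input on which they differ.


Changes here: arithmetic usage differs; the full 45-point sweep finds no disagreement.
verdict: equivalent


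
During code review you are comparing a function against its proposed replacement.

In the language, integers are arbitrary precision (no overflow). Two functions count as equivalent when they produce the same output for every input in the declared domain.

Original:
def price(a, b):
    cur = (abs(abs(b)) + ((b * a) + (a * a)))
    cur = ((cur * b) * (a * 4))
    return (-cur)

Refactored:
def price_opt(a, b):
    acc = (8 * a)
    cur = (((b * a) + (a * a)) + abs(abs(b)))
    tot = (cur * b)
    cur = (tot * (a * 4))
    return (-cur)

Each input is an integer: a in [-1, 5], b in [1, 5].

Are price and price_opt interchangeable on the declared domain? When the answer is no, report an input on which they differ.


Changes here: local variable names differ, plus constant usage differs, plus arithmetic usage differs, plus statement counts differ; the full 35-point sweep finds no disagreement.
verdict: equivalent


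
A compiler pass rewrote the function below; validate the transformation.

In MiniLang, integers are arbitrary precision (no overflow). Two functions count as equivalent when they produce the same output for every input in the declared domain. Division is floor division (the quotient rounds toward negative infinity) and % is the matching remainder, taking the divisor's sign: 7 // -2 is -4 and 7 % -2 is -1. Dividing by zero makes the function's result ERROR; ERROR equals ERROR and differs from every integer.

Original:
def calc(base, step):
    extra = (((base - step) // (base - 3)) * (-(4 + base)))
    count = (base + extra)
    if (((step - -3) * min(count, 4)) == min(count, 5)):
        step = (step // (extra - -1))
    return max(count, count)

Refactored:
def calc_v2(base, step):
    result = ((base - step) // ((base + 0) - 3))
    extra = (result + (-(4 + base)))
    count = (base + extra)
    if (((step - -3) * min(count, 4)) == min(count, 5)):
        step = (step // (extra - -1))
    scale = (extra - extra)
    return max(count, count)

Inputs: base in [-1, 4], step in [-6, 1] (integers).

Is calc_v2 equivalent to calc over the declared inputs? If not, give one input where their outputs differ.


On input base=-1, step=-6, calc returns 5 while calc_v2 returns -6.
verdict: not equivalent; witness: base=-1, step=-6


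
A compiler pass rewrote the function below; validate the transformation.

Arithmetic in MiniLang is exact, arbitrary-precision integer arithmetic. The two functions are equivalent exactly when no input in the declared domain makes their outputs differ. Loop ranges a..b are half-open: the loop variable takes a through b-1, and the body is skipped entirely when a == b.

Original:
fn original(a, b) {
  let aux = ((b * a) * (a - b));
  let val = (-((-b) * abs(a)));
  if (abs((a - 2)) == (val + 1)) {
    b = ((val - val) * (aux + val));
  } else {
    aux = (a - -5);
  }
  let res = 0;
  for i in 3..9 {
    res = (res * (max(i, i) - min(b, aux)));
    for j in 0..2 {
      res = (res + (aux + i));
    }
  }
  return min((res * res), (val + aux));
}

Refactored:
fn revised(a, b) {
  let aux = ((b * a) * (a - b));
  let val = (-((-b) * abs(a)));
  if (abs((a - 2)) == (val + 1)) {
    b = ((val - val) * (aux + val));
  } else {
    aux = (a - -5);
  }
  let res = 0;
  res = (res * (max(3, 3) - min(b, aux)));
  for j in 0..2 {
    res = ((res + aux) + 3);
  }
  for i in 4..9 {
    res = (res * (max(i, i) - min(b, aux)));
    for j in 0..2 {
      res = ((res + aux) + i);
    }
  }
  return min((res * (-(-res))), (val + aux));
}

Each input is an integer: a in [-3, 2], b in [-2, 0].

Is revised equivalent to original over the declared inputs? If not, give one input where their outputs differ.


Differences: constant usage differs; arithmetic usage differs; statement counts differ; loop structure differs; min/max/abs usage differs — yet all 18 inputs agree.
verdict: equivalent


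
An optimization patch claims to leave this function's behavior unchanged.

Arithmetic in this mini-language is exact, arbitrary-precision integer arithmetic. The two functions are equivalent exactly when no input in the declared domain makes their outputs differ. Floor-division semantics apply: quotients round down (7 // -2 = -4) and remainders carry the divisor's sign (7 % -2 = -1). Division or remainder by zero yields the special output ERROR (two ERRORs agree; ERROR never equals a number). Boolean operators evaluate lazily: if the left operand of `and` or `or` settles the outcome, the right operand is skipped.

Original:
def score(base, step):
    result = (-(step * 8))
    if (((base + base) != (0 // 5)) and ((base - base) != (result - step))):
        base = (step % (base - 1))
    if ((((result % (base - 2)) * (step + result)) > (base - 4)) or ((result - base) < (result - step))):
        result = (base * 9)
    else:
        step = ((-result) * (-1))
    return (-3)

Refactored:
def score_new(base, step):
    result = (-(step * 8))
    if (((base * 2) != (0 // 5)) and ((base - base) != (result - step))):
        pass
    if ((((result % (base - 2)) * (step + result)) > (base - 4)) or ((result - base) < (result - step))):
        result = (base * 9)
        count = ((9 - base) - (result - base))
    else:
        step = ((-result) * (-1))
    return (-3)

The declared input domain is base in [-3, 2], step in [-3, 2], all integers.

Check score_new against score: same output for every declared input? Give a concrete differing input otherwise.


Input base=1, step=-3: ERROR from score versus -3 from score_new.
verdict: not equivalent; witness: base=1, step=-3


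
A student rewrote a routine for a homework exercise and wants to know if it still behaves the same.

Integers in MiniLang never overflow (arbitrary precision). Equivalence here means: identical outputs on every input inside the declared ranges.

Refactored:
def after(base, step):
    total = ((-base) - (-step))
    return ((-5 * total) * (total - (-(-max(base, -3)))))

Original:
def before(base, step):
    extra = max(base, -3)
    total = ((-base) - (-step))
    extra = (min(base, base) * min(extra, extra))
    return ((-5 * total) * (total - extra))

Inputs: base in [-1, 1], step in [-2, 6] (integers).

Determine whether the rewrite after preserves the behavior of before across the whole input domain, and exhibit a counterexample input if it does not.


base=-1, step=-2 yields -10 from before but 0 from after.
verdict: not equivalent; witness: base=-1, step=-2


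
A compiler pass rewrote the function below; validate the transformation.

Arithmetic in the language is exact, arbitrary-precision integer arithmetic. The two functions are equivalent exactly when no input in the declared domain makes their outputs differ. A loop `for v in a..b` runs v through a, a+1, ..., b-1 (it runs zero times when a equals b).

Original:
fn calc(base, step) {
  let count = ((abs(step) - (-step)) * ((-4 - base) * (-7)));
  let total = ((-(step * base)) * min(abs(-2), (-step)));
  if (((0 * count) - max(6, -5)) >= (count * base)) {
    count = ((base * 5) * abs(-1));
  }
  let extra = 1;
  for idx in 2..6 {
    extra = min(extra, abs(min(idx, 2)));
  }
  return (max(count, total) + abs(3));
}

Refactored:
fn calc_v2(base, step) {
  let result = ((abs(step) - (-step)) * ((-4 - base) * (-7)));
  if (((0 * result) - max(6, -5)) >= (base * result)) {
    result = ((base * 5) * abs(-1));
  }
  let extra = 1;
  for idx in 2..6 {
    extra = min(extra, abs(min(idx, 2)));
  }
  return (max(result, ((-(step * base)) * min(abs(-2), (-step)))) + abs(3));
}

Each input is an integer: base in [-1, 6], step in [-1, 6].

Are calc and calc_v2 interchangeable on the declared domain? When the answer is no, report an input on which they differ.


The two are interchangeable: statement counts differ, local variable names differ, and every declared input agrees.
One worked example (base=2, step=5) — calc: count=420, then total=50, then (((0 * count) - max(6, -5)) >= (count * base)) is false, then extra=1, then (idx=2), then extra=1, then (idx=3), then extra=1, then (idx=4), then extra=1, then (idx=5), then extra=1, then returns 423; calc_v2: result=420, then (((0 * result) - max(6, -5)) >= (base * result)) is false, then extra=1, then (idx=2), then extra=1, then (idx=3), then extra=1, then (idx=4), then extra=1, then (idx=5), then extra=1, then returns 423; agreement on 423.
An exhaustive pass over the 64 declared inputs shows identical outputs.
verdict: equivalent


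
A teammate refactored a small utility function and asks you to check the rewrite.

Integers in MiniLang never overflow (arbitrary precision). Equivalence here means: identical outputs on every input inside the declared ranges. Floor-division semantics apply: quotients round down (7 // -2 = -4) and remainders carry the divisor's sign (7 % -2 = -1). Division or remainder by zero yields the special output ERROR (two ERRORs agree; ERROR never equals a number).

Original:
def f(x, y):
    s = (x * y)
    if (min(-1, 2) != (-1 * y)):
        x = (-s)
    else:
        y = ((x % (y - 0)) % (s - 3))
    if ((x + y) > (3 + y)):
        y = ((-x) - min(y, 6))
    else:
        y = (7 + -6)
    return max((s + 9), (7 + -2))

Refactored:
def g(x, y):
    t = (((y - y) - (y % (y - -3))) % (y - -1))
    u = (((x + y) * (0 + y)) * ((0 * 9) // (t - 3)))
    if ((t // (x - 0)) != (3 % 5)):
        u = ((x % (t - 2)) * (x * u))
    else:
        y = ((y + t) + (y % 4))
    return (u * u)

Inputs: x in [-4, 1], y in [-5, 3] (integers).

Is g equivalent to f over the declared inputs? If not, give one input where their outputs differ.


Run the pair on x=-4, y=-5.
f: s = 20; (min(-1, 2) != (-1 * y)) -> true; x = -20; ((x + y) > (3 + y)) -> false; y = 1; return 29
g: t = -3; u = 0; ((t // (x - 0)) != (3 % 5)) -> true; u = 0; return 0
29 and 0 differ, so these are not the same function on this domain.
verdict: not equivalent; witness: x=-4, y=-5
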